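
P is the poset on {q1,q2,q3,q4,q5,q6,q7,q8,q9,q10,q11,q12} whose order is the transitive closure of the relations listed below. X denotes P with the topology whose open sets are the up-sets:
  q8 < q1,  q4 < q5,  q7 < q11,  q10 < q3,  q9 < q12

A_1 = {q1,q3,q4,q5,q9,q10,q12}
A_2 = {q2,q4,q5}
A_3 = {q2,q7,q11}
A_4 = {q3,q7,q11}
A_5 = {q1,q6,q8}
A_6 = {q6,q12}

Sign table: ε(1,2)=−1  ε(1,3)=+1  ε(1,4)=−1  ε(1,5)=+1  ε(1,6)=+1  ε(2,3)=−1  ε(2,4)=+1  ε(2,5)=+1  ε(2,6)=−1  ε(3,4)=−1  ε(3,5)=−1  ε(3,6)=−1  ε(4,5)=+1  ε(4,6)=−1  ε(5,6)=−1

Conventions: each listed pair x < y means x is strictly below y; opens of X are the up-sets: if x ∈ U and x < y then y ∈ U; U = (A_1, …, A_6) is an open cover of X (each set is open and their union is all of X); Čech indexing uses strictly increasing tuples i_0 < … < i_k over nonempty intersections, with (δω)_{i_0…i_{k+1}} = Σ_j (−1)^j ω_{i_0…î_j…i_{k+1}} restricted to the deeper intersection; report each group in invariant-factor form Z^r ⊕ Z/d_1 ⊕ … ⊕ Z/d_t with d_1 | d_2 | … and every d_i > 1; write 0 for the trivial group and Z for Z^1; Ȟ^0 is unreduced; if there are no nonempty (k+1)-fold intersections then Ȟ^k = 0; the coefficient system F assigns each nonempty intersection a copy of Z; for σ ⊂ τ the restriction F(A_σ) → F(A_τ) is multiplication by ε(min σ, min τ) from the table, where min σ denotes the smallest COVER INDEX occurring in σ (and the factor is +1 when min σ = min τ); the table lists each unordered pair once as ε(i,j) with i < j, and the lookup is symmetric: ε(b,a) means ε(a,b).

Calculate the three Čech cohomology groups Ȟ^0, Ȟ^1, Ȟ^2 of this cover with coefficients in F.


nonempty overlaps:
  A12={q4,q5} A14={q3} A15={q1} A16={q12} A23={q2} A34={q7,q11} A56={q6}
C dims 6,7; δ0: rk 6, SNF 1^5·2
degree 0: 6−6−0 = 0 → Ȟ^0 ≅ 0
degree 1: 7−0−6 = 1 plus torsion [2] → Ȟ^1 ≅ Z ⊕ Z/2
degree 2: 0−0−0 = 0 → Ȟ^2 ≅ 0

Ȟ^0(U;F) ≅ 0, Ȟ^1(U;F) ≅ Z ⊕ Z/2 and Ȟ^2(U;F) ≅ 0


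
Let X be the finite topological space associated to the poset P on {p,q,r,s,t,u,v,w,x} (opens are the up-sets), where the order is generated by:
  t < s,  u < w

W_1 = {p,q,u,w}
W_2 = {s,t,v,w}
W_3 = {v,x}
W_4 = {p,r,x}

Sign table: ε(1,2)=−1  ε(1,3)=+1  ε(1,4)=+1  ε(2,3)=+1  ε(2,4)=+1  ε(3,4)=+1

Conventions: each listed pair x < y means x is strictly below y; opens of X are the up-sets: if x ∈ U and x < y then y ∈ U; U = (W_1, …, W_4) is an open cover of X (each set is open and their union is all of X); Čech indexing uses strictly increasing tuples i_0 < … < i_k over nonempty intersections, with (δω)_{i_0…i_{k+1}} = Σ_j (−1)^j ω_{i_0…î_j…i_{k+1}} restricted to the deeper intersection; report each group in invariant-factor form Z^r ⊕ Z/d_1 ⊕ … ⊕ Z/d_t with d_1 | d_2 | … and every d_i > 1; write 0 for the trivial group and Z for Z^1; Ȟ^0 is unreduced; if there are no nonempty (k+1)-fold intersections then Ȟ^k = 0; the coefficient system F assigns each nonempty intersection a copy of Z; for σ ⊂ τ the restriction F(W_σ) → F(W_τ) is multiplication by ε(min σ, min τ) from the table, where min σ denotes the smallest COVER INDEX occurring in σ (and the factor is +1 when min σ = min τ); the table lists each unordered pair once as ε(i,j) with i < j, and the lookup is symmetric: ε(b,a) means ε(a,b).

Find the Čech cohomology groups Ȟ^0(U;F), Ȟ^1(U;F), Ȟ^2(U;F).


Ȟ^0(U;F) ≅ 0,  Ȟ^1(U;F) ≅ Z/2,  Ȟ^2(U;F) ≅ 0

nerve simplices:
  W12={w} W14={p} W23={v} W34={x}
C dims 4,4; δ0: rk 4, SNF 1^3·2
degree 0: 4−4−0 = 0 → Ȟ^0 ≅ 0
degree 1: 4−0−4 = 0 plus torsion [2] → Ȟ^1 ≅ Z/2
degree 2: 0−0−0 = 0 → Ȟ^2 ≅ 0


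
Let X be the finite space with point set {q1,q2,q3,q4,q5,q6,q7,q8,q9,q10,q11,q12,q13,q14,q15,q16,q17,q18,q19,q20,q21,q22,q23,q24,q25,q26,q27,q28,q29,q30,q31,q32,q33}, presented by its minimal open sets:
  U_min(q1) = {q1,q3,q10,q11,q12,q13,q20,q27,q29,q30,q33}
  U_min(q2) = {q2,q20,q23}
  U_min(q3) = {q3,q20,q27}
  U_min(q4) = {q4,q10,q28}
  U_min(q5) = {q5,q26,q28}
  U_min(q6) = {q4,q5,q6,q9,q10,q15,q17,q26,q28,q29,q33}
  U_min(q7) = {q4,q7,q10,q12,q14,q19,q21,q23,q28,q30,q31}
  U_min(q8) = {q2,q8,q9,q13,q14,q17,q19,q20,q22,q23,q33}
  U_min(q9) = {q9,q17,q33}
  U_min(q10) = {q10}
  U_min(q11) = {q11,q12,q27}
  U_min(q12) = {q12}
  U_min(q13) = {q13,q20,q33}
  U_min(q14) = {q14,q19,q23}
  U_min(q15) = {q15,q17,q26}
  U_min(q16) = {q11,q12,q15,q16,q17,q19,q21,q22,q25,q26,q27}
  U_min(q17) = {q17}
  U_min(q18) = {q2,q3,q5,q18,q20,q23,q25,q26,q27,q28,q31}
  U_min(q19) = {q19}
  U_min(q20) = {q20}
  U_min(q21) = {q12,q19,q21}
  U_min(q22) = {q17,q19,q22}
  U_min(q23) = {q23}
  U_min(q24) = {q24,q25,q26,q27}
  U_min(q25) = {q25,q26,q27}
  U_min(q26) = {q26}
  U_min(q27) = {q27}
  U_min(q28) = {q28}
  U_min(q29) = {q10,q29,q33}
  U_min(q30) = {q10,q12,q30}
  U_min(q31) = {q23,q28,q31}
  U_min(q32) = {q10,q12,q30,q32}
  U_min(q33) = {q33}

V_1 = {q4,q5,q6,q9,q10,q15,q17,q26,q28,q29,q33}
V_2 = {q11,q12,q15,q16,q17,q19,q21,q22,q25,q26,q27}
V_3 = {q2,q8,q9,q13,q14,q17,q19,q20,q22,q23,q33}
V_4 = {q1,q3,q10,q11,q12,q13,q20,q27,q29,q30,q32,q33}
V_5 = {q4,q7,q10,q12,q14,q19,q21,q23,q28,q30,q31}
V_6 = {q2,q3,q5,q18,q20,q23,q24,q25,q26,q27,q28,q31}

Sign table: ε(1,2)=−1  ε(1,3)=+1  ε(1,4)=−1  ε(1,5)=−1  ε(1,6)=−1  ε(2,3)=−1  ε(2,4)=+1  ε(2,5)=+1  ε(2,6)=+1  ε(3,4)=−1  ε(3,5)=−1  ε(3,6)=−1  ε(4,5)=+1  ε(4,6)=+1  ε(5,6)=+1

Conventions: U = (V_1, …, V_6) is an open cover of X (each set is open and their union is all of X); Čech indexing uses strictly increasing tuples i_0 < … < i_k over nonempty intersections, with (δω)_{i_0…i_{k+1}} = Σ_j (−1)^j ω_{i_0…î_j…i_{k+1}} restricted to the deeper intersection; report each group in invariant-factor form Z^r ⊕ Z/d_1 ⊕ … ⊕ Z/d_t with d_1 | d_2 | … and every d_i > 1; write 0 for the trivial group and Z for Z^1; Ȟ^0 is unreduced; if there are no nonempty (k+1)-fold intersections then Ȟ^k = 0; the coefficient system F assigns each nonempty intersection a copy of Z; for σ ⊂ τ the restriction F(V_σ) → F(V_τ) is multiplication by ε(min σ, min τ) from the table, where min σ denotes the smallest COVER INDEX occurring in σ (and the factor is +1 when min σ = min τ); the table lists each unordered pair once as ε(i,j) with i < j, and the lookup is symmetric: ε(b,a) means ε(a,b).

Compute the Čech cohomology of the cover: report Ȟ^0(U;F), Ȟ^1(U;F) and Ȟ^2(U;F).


Ȟ^0 = Z,  Ȟ^1 = 0,  Ȟ^2 = Z/2

intersection data:
  V12={q15,q17,q26} V13={q9,q17,q33} V14={q10,q29,q33} V15={q4,q10,q28} V16={q5,q26,q28} V23={q17,q19,q22} V24={q11,q12,q27} V25={q12,q19,q21} V26={q25,q26,q27} V34={q13,q20,q33} V35={q14,q19,q23} V36={q2,q20,q23} V45={q10,q12,q30} V46={q3,q20,q27} V56={q23,q28,q31}
  V123={q17} V126={q26} V134={q33} V145={q10} V156={q28} V235={q19} V245={q12} V246={q27} V346={q20} V356={q23}
C dims 6,15,10; δ0: rk 5, SNF 1^5; δ1: rk 10, SNF 1^9·2
Ȟ^0 = (6 − 5) − 0 = 1, so Ȟ^0 ≅ Z
Ȟ^1 = (15 − 10) − 5 = 0, so Ȟ^1 ≅ 0
Ȟ^2 = (10 − 0) − 10 = 0 plus torsion [2], so Ȟ^2 ≅ Z/2


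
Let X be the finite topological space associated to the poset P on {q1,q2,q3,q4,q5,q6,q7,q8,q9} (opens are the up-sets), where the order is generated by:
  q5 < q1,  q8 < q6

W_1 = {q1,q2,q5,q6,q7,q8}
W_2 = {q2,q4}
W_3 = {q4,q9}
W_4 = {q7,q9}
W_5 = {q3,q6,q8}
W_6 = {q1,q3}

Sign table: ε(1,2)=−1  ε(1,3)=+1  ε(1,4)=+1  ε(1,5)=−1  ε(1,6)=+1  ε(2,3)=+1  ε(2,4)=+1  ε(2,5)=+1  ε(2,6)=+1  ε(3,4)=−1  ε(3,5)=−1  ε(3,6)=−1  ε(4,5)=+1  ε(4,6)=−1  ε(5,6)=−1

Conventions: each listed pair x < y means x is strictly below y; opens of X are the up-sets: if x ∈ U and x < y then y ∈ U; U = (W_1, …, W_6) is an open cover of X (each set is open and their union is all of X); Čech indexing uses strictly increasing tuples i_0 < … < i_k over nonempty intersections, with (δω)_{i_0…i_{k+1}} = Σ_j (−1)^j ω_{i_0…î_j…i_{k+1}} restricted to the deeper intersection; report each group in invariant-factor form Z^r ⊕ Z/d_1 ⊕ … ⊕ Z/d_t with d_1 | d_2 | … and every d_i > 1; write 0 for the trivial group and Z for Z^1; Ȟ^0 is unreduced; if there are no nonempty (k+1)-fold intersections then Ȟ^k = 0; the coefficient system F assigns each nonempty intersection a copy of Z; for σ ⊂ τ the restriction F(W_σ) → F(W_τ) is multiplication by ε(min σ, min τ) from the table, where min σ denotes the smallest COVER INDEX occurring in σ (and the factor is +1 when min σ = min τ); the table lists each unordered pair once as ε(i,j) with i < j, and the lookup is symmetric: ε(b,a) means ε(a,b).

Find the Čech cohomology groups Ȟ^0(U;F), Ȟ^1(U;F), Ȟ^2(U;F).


nerve of the cover:
  W12={q2} W14={q7} W15={q6,q8} W16={q1} W23={q4} W34={q9} W56={q3}
C dims 6,7; δ0: rk 5, SNF 1^5
Ȟ^0 = (6 − 5) − 0 = 1, so Ȟ^0 ≅ Z
Ȟ^1 = (7 − 0) − 5 = 2, so Ȟ^1 ≅ Z^2
Ȟ^2 = (0 − 0) − 0 = 0, so Ȟ^2 ≅ 0

Ȟ^0 ≅ Z, Ȟ^1 ≅ Z^2, Ȟ^2 ≅ 0


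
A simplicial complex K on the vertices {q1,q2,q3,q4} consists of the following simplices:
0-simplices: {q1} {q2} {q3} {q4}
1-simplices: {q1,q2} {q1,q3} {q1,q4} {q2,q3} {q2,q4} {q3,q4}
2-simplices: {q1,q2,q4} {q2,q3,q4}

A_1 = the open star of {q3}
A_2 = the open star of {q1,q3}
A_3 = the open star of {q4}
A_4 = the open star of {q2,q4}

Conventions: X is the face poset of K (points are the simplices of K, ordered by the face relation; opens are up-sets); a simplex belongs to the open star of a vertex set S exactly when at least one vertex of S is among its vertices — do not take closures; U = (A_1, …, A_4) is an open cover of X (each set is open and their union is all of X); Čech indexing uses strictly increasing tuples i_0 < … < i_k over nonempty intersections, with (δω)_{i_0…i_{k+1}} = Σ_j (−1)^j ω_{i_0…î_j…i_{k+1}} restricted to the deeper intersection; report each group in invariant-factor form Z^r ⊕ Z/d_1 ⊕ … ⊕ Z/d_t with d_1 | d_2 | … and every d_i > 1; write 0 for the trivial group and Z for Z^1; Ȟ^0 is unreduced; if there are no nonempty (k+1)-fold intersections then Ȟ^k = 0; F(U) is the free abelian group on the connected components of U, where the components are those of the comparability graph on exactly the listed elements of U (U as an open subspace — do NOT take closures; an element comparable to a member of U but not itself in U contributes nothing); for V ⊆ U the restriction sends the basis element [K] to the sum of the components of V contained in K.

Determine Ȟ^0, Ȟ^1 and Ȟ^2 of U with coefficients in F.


Ȟ^0 = Z; Ȟ^1 = Z; Ȟ^2 = 0

nerve simplices:
  A1={{q3},{q1,q3},{q2,q3},{q3,q4},{q2,q3,q4}} A2={{q1},{q3},{q1,q2},{q1,q3},{q1,q4},{q2,q3},{q3,q4},{q1,q2,q4},{q2,q3,q4}} A3={{q4},{q1,q4},{q2,q4},{q3,q4},{q1,q2,q4},{q2,q3,q4}} A4={{q2},{q4},{q1,q2},{q1,q4},{q2,q3},{q2,q4},{q3,q4},{q1,q2,q4},{q2,q3,q4}}
  A12={{q3},{q1,q3},{q2,q3},{q3,q4},{q2,q3,q4}} A13={{q3,q4},{q2,q3,q4}} A14={{q2,q3},{q3,q4},{q2,q3,q4}} A23={{q1,q4},{q3,q4},{q1,q2,q4},{q2,q3,q4}} A24={{q1,q2},{q1,q4},{q2,q3},{q3,q4},{q1,q2,q4},{q2,q3,q4}} A34={{q4},{q1,q4},{q2,q4},{q3,q4},{q1,q2,q4},{q2,q3,q4}}
  A123={{q3,q4},{q2,q3,q4}} A124={{q2,q3},{q3,q4},{q2,q3,q4}} A134={{q3,q4},{q2,q3,q4}} A234={{q1,q4},{q3,q4},{q1,q2,q4},{q2,q3,q4}}
  A1234={{q3,q4},{q2,q3,q4}}
components per intersection:
  A1: {{q3},{q1,q3},{q2,q3},{q3,q4},{q2,q3,q4}}
  A2: {{q1},{q3},{q1,q2},{q1,q3},{q1,q4},{q2,q3},{q3,q4},{q1,q2,q4},{q2,q3,q4}}
  A3: {{q4},{q1,q4},{q2,q4},{q3,q4},{q1,q2,q4},{q2,q3,q4}}
  A4: {{q2},{q4},{q1,q2},{q1,q4},{q2,q3},{q2,q4},{q3,q4},{q1,q2,q4},{q2,q3,q4}}
  A12: {{q3},{q1,q3},{q2,q3},{q3,q4},{q2,q3,q4}}
  A13: {{q3,q4},{q2,q3,q4}}
  A14: {{q2,q3},{q3,q4},{q2,q3,q4}}
  A23: {{q1,q4},{q1,q2,q4}} {{q3,q4},{q2,q3,q4}}
  A24: {{q1,q2},{q1,q4},{q1,q2,q4}} {{q2,q3},{q3,q4},{q2,q3,q4}}
  A34: {{q4},{q1,q4},{q2,q4},{q3,q4},{q1,q2,q4},{q2,q3,q4}}
  A123: {{q3,q4},{q2,q3,q4}}
  A124: {{q2,q3},{q3,q4},{q2,q3,q4}}
  A134: {{q3,q4},{q2,q3,q4}}
  A234: {{q1,q4},{q1,q2,q4}} {{q3,q4},{q2,q3,q4}}
  A1234: {{q3,q4},{q2,q3,q4}}
C dims 4,8,5,1; δ0: rk 3, SNF 1^3; δ1: rk 4, SNF 1^4; δ2: rk 1, SNF 1^1
degree 0: 4−3−0 = 1 → Ȟ^0 ≅ Z
degree 1: 8−4−3 = 1 → Ȟ^1 ≅ Z
degree 2: 5−1−4 = 0 → Ȟ^2 ≅ 0


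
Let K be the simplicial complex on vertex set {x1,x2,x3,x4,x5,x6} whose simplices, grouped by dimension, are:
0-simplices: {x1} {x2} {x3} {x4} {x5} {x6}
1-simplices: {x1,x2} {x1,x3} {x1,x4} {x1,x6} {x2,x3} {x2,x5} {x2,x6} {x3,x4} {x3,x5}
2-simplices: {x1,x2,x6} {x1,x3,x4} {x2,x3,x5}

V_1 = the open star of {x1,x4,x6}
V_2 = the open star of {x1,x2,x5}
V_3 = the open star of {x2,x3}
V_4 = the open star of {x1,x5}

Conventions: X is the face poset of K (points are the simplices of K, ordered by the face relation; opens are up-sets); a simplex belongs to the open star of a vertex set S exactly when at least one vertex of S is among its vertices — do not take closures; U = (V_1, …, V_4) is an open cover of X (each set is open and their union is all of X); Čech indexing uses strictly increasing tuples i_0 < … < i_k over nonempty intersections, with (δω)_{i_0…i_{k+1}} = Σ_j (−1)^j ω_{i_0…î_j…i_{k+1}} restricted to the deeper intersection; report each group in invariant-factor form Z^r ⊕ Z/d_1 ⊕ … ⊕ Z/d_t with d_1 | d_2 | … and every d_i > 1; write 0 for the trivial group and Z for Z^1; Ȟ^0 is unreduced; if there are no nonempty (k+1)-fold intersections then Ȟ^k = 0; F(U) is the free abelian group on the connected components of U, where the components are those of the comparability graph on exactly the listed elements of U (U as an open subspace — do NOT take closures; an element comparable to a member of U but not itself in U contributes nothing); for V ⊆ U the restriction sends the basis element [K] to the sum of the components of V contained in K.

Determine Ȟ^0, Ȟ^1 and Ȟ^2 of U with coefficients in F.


nonempty intersections:
  V1={{x1},{x4},{x6},{x1,x2},{x1,x3},{x1,x4},{x1,x6},{x2,x6},{x3,x4},{x1,x2,x6},{x1,x3,x4}} V2={{x1},{x2},{x5},{x1,x2},{x1,x3},{x1,x4},{x1,x6},{x2,x3},{x2,x5},{x2,x6},{x3,x5},{x1,x2,x6},{x1,x3,x4},{x2,x3,x5}} V3={{x2},{x3},{x1,x2},{x1,x3},{x2,x3},{x2,x5},{x2,x6},{x3,x4},{x3,x5},{x1,x2,x6},{x1,x3,x4},{x2,x3,x5}} V4={{x1},{x5},{x1,x2},{x1,x3},{x1,x4},{x1,x6},{x2,x5},{x3,x5},{x1,x2,x6},{x1,x3,x4},{x2,x3,x5}}
  V12={{x1},{x1,x2},{x1,x3},{x1,x4},{x1,x6},{x2,x6},{x1,x2,x6},{x1,x3,x4}} V13={{x1,x2},{x1,x3},{x2,x6},{x3,x4},{x1,x2,x6},{x1,x3,x4}} V14={{x1},{x1,x2},{x1,x3},{x1,x4},{x1,x6},{x1,x2,x6},{x1,x3,x4}} V23={{x2},{x1,x2},{x1,x3},{x2,x3},{x2,x5},{x2,x6},{x3,x5},{x1,x2,x6},{x1,x3,x4},{x2,x3,x5}} V24={{x1},{x5},{x1,x2},{x1,x3},{x1,x4},{x1,x6},{x2,x5},{x3,x5},{x1,x2,x6},{x1,x3,x4},{x2,x3,x5}} V34={{x1,x2},{x1,x3},{x2,x5},{x3,x5},{x1,x2,x6},{x1,x3,x4},{x2,x3,x5}}
  V123={{x1,x2},{x1,x3},{x2,x6},{x1,x2,x6},{x1,x3,x4}} V124={{x1},{x1,x2},{x1,x3},{x1,x4},{x1,x6},{x1,x2,x6},{x1,x3,x4}} V134={{x1,x2},{x1,x3},{x1,x2,x6},{x1,x3,x4}} V234={{x1,x2},{x1,x3},{x2,x5},{x3,x5},{x1,x2,x6},{x1,x3,x4},{x2,x3,x5}}
  V1234={{x1,x2},{x1,x3},{x1,x2,x6},{x1,x3,x4}}
components per intersection:
  V1: {{x1},{x4},{x6},{x1,x2},{x1,x3},{x1,x4},{x1,x6},{x2,x6},{x3,x4},{x1,x2,x6},{x1,x3,x4}}
  V2: {{x1},{x2},{x5},{x1,x2},{x1,x3},{x1,x4},{x1,x6},{x2,x3},{x2,x5},{x2,x6},{x3,x5},{x1,x2,x6},{x1,x3,x4},{x2,x3,x5}}
  V3: {{x2},{x3},{x1,x2},{x1,x3},{x2,x3},{x2,x5},{x2,x6},{x3,x4},{x3,x5},{x1,x2,x6},{x1,x3,x4},{x2,x3,x5}}
  V4: {{x1},{x1,x2},{x1,x3},{x1,x4},{x1,x6},{x1,x2,x6},{x1,x3,x4}} {{x5},{x2,x5},{x3,x5},{x2,x3,x5}}
  V12: {{x1},{x1,x2},{x1,x3},{x1,x4},{x1,x6},{x2,x6},{x1,x2,x6},{x1,x3,x4}}
  V13: {{x1,x2},{x2,x6},{x1,x2,x6}} {{x1,x3},{x3,x4},{x1,x3,x4}}
  V14: {{x1},{x1,x2},{x1,x3},{x1,x4},{x1,x6},{x1,x2,x6},{x1,x3,x4}}
  V23: {{x2},{x1,x2},{x2,x3},{x2,x5},{x2,x6},{x3,x5},{x1,x2,x6},{x2,x3,x5}} {{x1,x3},{x1,x3,x4}}
  V24: {{x1},{x1,x2},{x1,x3},{x1,x4},{x1,x6},{x1,x2,x6},{x1,x3,x4}} {{x5},{x2,x5},{x3,x5},{x2,x3,x5}}
  V34: {{x1,x2},{x1,x2,x6}} {{x1,x3},{x1,x3,x4}} {{x2,x5},{x3,x5},{x2,x3,x5}}
  V123: {{x1,x2},{x2,x6},{x1,x2,x6}} {{x1,x3},{x1,x3,x4}}
  V124: {{x1},{x1,x2},{x1,x3},{x1,x4},{x1,x6},{x1,x2,x6},{x1,x3,x4}}
  V134: {{x1,x2},{x1,x2,x6}} {{x1,x3},{x1,x3,x4}}
  V234: {{x1,x2},{x1,x2,x6}} {{x1,x3},{x1,x3,x4}} {{x2,x5},{x3,x5},{x2,x3,x5}}
  V1234: {{x1,x2},{x1,x2,x6}} {{x1,x3},{x1,x3,x4}}
C dims 5,11,8,2; δ0: rk 4, SNF 1^4; δ1: rk 6, SNF 1^6; δ2: rk 2, SNF 1^2
Ȟ^0: (5−4)−0=1 ⇒ Z
Ȟ^1: (11−6)−4=1 ⇒ Z
Ȟ^2: (8−2)−6=0 ⇒ 0

Ȟ^0(U;F) ≅ Z, Ȟ^1(U;F) ≅ Z and Ȟ^2(U;F) ≅ 0


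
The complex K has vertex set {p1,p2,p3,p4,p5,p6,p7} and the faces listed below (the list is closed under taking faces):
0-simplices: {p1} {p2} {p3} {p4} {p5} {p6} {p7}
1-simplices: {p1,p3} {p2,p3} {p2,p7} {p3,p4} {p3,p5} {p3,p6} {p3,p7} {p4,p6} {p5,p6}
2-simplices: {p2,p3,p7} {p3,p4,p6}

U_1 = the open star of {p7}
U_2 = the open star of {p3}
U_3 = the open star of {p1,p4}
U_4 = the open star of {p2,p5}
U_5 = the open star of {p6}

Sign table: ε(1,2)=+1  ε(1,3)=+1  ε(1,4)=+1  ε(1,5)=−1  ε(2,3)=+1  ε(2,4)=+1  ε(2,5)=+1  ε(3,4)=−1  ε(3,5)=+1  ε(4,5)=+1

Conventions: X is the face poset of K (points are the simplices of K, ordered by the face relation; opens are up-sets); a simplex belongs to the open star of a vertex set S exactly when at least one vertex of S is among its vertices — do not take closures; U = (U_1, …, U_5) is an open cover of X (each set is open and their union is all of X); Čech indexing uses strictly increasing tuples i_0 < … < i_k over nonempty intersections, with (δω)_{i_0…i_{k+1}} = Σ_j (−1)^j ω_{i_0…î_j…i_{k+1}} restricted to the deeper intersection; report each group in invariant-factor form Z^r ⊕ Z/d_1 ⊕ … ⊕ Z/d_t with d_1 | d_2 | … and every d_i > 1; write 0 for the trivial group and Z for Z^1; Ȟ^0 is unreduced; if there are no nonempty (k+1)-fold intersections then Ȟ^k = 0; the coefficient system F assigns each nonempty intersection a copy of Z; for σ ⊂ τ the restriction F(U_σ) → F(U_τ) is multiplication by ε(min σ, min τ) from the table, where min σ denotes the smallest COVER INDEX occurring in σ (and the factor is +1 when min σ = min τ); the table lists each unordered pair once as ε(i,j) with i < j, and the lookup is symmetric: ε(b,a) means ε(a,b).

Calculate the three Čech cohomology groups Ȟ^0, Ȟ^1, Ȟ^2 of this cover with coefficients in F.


Ȟ^0 ≅ Z, Ȟ^1 ≅ Z and Ȟ^2 ≅ 0

nerve of the cover:
  U1={{p7},{p2,p7},{p3,p7},{p2,p3,p7}} U2={{p3},{p1,p3},{p2,p3},{p3,p4},{p3,p5},{p3,p6},{p3,p7},{p2,p3,p7},{p3,p4,p6}} U3={{p1},{p4},{p1,p3},{p3,p4},{p4,p6},{p3,p4,p6}} U4={{p2},{p5},{p2,p3},{p2,p7},{p3,p5},{p5,p6},{p2,p3,p7}} U5={{p6},{p3,p6},{p4,p6},{p5,p6},{p3,p4,p6}}
  U12={{p3,p7},{p2,p3,p7}} U14={{p2,p7},{p2,p3,p7}} U23={{p1,p3},{p3,p4},{p3,p4,p6}} U24={{p2,p3},{p3,p5},{p2,p3,p7}} U25={{p3,p6},{p3,p4,p6}} U35={{p4,p6},{p3,p4,p6}} U45={{p5,p6}}
  U124={{p2,p3,p7}} U235={{p3,p4,p6}}
C dims 5,7,2; δ0: rk 4, SNF 1^4; δ1: rk 2, SNF 1^2
Ȟ^0 = (5 − 4) − 0 = 1, so Ȟ^0 ≅ Z
Ȟ^1 = (7 − 2) − 4 = 1, so Ȟ^1 ≅ Z
Ȟ^2 = (2 − 0) − 2 = 0, so Ȟ^2 ≅ 0


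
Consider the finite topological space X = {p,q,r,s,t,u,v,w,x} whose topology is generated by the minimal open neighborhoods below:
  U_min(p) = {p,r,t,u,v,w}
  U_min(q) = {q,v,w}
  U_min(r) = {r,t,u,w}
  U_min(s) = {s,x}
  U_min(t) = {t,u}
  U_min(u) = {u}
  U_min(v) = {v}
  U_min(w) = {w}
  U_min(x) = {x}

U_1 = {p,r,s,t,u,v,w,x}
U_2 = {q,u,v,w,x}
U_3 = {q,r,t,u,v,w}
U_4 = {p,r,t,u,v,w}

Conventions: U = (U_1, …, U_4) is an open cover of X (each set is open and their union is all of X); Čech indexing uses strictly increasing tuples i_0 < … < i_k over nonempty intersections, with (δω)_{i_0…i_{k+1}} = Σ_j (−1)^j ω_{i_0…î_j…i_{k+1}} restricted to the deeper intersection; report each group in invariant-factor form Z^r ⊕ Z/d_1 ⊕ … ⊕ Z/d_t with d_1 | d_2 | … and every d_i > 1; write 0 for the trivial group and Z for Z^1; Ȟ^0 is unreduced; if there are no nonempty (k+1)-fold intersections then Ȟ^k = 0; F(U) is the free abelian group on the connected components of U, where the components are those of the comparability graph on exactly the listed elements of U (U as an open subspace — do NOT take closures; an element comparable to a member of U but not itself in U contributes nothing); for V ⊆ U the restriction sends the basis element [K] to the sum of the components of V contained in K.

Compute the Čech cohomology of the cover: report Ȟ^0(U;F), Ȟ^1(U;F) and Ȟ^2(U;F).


Ȟ^0 ≅ Z^2, Ȟ^1 ≅ Z, Ȟ^2 ≅ 0

cover nerve:
  U12={u,v,w,x} U13={r,t,u,v,w} U14={p,r,t,u,v,w} U23={q,u,v,w} U24={u,v,w} U34={r,t,u,v,w}
  U123={u,v,w} U124={u,v,w} U134={r,t,u,v,w} U234={u,v,w}
  U1234={u,v,w}
components per intersection:
  U1: {p,r,t,u,v,w} {s,x}
  U2: {q,v,w} {u} {x}
  U3: {q,r,t,u,v,w}
  U4: {p,r,t,u,v,w}
  U12: {u} {v} {w} {x}
  U13: {r,t,u,w} {v}
  U14: {p,r,t,u,v,w}
  U23: {q,v,w} {u}
  U24: {u} {v} {w}
  U34: {r,t,u,w} {v}
  U123: {u} {v} {w}
  U124: {u} {v} {w}
  U134: {r,t,u,w} {v}
  U234: {u} {v} {w}
  U1234: {u} {v} {w}
C dims 7,14,11,3; δ0: rk 5, SNF 1^5; δ1: rk 8, SNF 1^8; δ2: rk 3, SNF 1^3
Ȟ^0: (7−5)−0=2 ⇒ Z^2
Ȟ^1: (14−8)−5=1 ⇒ Z
Ȟ^2: (11−3)−8=0 ⇒ 0


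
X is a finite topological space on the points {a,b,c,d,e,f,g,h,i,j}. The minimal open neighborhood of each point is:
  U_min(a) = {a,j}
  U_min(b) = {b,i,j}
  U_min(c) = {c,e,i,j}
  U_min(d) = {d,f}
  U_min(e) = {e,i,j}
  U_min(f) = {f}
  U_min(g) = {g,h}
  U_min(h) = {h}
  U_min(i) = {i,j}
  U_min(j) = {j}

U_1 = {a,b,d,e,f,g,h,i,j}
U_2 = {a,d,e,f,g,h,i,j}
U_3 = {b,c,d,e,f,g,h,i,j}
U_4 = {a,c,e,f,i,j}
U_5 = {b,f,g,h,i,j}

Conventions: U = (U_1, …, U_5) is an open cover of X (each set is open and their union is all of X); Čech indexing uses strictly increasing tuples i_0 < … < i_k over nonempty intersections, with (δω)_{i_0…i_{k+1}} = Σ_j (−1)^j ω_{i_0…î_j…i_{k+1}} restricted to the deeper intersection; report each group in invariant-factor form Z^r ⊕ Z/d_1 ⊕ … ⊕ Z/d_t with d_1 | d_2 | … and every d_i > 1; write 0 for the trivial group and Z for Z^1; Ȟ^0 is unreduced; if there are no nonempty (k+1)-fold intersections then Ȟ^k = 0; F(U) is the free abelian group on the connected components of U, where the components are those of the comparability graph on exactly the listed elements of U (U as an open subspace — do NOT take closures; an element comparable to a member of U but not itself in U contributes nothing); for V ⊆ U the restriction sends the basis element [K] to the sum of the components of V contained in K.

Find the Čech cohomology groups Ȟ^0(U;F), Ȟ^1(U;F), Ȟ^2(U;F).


nonempty intersections:
  U12={a,d,e,f,g,h,i,j} U13={b,d,e,f,g,h,i,j} U14={a,e,f,i,j} U15={b,f,g,h,i,j} U23={d,e,f,g,h,i,j} U24={a,e,f,i,j} U25={f,g,h,i,j} U34={c,e,f,i,j} U35={b,f,g,h,i,j} U45={f,i,j}
  U123={d,e,f,g,h,i,j} U124={a,e,f,i,j} U125={f,g,h,i,j} U134={e,f,i,j} U135={b,f,g,h,i,j} U145={f,i,j} U234={e,f,i,j} U235={f,g,h,i,j} U245={f,i,j} U345={f,i,j}
  U1234={e,f,i,j} U1235={f,g,h,i,j} U1245={f,i,j} U1345={f,i,j} U2345={f,i,j}
  U12345={f,i,j}
components per intersection:
  U1: {a,b,e,i,j} {d,f} {g,h}
  U2: {a,e,i,j} {d,f} {g,h}
  U3: {b,c,e,i,j} {d,f} {g,h}
  U4: {a,c,e,i,j} {f}
  U5: {b,i,j} {f} {g,h}
  U12: {a,e,i,j} {d,f} {g,h}
  U13: {b,e,i,j} {d,f} {g,h}
  U14: {a,e,i,j} {f}
  U15: {b,i,j} {f} {g,h}
  U23: {d,f} {e,i,j} {g,h}
  U24: {a,e,i,j} {f}
  U25: {f} {g,h} {i,j}
  U34: {c,e,i,j} {f}
  U35: {b,i,j} {f} {g,h}
  U45: {f} {i,j}
  U123: {d,f} {e,i,j} {g,h}
  U124: {a,e,i,j} {f}
  U125: {f} {g,h} {i,j}
  U134: {e,i,j} {f}
  U135: {b,i,j} {f} {g,h}
  U145: {f} {i,j}
  U234: {e,i,j} {f}
  U235: {f} {g,h} {i,j}
  U245: {f} {i,j}
  U345: {f} {i,j}
  U1234: {e,i,j} {f}
  U1235: {f} {g,h} {i,j}
  U1245: {f} {i,j}
  U1345: {f} {i,j}
  U2345: {f} {i,j}
  U12345: {f} {i,j}
C dims 14,26,24,11; δ0: rk 11, SNF 1^11; δ1: rk 15, SNF 1^15; δ2: rk 9, SNF 1^9
Ȟ^0: (14−11)−0=3 ⇒ Z^3
Ȟ^1: (26−15)−11=0 ⇒ 0
Ȟ^2: (24−9)−15=0 ⇒ 0

Ȟ^0 ≅ Z^3, Ȟ^1 ≅ 0 and Ȟ^2 ≅ 0


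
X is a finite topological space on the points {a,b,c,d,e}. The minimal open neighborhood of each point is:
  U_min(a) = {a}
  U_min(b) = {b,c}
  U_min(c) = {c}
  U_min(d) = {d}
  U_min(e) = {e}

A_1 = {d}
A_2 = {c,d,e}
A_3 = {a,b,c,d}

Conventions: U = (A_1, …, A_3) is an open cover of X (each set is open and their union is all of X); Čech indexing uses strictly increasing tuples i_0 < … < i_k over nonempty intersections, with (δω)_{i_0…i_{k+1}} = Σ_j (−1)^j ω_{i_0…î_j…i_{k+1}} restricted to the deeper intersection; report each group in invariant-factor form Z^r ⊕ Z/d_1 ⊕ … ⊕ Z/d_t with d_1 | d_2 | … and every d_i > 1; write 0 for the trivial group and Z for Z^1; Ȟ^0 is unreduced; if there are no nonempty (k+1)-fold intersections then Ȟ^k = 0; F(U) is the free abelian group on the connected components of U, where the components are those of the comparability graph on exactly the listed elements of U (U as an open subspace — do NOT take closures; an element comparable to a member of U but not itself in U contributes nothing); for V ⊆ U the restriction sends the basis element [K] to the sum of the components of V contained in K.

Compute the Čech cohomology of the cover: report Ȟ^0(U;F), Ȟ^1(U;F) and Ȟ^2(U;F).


nonempty overlaps:
  A12={d} A13={d} A23={c,d}
  A123={d}
components per intersection:
  A1: {d}
  A2: {c} {d} {e}
  A3: {a} {b,c} {d}
  A12: {d}
  A13: {d}
  A23: {c} {d}
  A123: {d}
C dims 7,4,1; δ0: rk 3, SNF 1^3; δ1: rk 1, SNF 1^1
degree 0: 7−3−0 = 4 → Ȟ^0 ≅ Z^4
degree 1: 4−1−3 = 0 → Ȟ^1 ≅ 0
degree 2: 1−0−1 = 0 → Ȟ^2 ≅ 0

Ȟ^0(U;F) ≅ Z^4; Ȟ^1(U;F) ≅ 0; Ȟ^2(U;F) ≅ 0


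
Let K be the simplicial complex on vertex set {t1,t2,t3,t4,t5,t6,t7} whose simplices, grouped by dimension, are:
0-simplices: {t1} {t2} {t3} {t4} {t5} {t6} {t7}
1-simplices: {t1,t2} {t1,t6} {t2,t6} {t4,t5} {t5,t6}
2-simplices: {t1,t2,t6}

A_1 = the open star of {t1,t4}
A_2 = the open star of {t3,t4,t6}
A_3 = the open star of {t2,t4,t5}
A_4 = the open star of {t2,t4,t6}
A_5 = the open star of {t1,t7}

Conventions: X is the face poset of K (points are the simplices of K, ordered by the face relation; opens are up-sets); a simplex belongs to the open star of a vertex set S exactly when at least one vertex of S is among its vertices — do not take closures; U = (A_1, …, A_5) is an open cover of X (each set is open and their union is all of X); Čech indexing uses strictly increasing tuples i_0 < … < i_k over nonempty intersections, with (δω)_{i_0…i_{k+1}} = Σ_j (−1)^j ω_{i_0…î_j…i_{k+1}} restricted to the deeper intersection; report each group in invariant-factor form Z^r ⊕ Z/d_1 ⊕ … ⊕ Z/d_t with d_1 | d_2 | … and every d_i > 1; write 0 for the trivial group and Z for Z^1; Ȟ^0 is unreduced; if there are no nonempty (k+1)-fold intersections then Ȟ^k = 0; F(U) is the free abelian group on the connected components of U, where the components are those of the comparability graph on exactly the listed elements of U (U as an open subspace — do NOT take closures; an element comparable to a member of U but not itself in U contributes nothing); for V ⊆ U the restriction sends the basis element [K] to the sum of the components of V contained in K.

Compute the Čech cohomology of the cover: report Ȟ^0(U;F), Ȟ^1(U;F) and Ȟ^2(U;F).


Ȟ^0 ≅ Z^3; Ȟ^1 ≅ 0; Ȟ^2 ≅ 0

intersection data:
  A1={{t1},{t4},{t1,t2},{t1,t6},{t4,t5},{t1,t2,t6}} A2={{t3},{t4},{t6},{t1,t6},{t2,t6},{t4,t5},{t5,t6},{t1,t2,t6}} A3={{t2},{t4},{t5},{t1,t2},{t2,t6},{t4,t5},{t5,t6},{t1,t2,t6}} A4={{t2},{t4},{t6},{t1,t2},{t1,t6},{t2,t6},{t4,t5},{t5,t6},{t1,t2,t6}} A5={{t1},{t7},{t1,t2},{t1,t6},{t1,t2,t6}}
  A12={{t4},{t1,t6},{t4,t5},{t1,t2,t6}} A13={{t4},{t1,t2},{t4,t5},{t1,t2,t6}} A14={{t4},{t1,t2},{t1,t6},{t4,t5},{t1,t2,t6}} A15={{t1},{t1,t2},{t1,t6},{t1,t2,t6}} A23={{t4},{t2,t6},{t4,t5},{t5,t6},{t1,t2,t6}} A24={{t4},{t6},{t1,t6},{t2,t6},{t4,t5},{t5,t6},{t1,t2,t6}} A25={{t1,t6},{t1,t2,t6}} A34={{t2},{t4},{t1,t2},{t2,t6},{t4,t5},{t5,t6},{t1,t2,t6}} A35={{t1,t2},{t1,t2,t6}} A45={{t1,t2},{t1,t6},{t1,t2,t6}}
  A123={{t4},{t4,t5},{t1,t2,t6}} A124={{t4},{t1,t6},{t4,t5},{t1,t2,t6}} A125={{t1,t6},{t1,t2,t6}} A134={{t4},{t1,t2},{t4,t5},{t1,t2,t6}} A135={{t1,t2},{t1,t2,t6}} A145={{t1,t2},{t1,t6},{t1,t2,t6}} A234={{t4},{t2,t6},{t4,t5},{t5,t6},{t1,t2,t6}} A235={{t1,t2,t6}} A245={{t1,t6},{t1,t2,t6}} A345={{t1,t2},{t1,t2,t6}}
  A1234={{t4},{t4,t5},{t1,t2,t6}} A1235={{t1,t2,t6}} A1245={{t1,t6},{t1,t2,t6}} A1345={{t1,t2},{t1,t2,t6}} A2345={{t1,t2,t6}}
  A12345={{t1,t2,t6}}
components per intersection:
  A1: {{t1},{t1,t2},{t1,t6},{t1,t2,t6}} {{t4},{t4,t5}}
  A2: {{t3}} {{t4},{t4,t5}} {{t6},{t1,t6},{t2,t6},{t5,t6},{t1,t2,t6}}
  A3: {{t2},{t1,t2},{t2,t6},{t1,t2,t6}} {{t4},{t5},{t4,t5},{t5,t6}}
  A4: {{t2},{t6},{t1,t2},{t1,t6},{t2,t6},{t5,t6},{t1,t2,t6}} {{t4},{t4,t5}}
  A5: {{t1},{t1,t2},{t1,t6},{t1,t2,t6}} {{t7}}
  A12: {{t4},{t4,t5}} {{t1,t6},{t1,t2,t6}}
  A13: {{t4},{t4,t5}} {{t1,t2},{t1,t2,t6}}
  A14: {{t4},{t4,t5}} {{t1,t2},{t1,t6},{t1,t2,t6}}
  A15: {{t1},{t1,t2},{t1,t6},{t1,t2,t6}}
  A23: {{t4},{t4,t5}} {{t2,t6},{t1,t2,t6}} {{t5,t6}}
  A24: {{t4},{t4,t5}} {{t6},{t1,t6},{t2,t6},{t5,t6},{t1,t2,t6}}
  A25: {{t1,t6},{t1,t2,t6}}
  A34: {{t2},{t1,t2},{t2,t6},{t1,t2,t6}} {{t4},{t4,t5}} {{t5,t6}}
  A35: {{t1,t2},{t1,t2,t6}}
  A45: {{t1,t2},{t1,t6},{t1,t2,t6}}
  A123: {{t4},{t4,t5}} {{t1,t2,t6}}
  A124: {{t4},{t4,t5}} {{t1,t6},{t1,t2,t6}}
  A125: {{t1,t6},{t1,t2,t6}}
  A134: {{t4},{t4,t5}} {{t1,t2},{t1,t2,t6}}
  A135: {{t1,t2},{t1,t2,t6}}
  A145: {{t1,t2},{t1,t6},{t1,t2,t6}}
  A234: {{t4},{t4,t5}} {{t2,t6},{t1,t2,t6}} {{t5,t6}}
  A235: {{t1,t2,t6}}
  A245: {{t1,t6},{t1,t2,t6}}
  A345: {{t1,t2},{t1,t2,t6}}
  A1234: {{t4},{t4,t5}} {{t1,t2,t6}}
  A1235: {{t1,t2,t6}}
  A1245: {{t1,t6},{t1,t2,t6}}
  A1345: {{t1,t2},{t1,t2,t6}}
  A2345: {{t1,t2,t6}}
  A12345: {{t1,t2,t6}}
C dims 11,18,15,6; δ0: rk 8, SNF 1^8; δ1: rk 10, SNF 1^10; δ2: rk 5, SNF 1^5
Ȟ^0 = (11 − 8) − 0 = 3, so Ȟ^0 ≅ Z^3
Ȟ^1 = (18 − 10) − 8 = 0, so Ȟ^1 ≅ 0
Ȟ^2 = (15 − 5) − 10 = 0, so Ȟ^2 ≅ 0


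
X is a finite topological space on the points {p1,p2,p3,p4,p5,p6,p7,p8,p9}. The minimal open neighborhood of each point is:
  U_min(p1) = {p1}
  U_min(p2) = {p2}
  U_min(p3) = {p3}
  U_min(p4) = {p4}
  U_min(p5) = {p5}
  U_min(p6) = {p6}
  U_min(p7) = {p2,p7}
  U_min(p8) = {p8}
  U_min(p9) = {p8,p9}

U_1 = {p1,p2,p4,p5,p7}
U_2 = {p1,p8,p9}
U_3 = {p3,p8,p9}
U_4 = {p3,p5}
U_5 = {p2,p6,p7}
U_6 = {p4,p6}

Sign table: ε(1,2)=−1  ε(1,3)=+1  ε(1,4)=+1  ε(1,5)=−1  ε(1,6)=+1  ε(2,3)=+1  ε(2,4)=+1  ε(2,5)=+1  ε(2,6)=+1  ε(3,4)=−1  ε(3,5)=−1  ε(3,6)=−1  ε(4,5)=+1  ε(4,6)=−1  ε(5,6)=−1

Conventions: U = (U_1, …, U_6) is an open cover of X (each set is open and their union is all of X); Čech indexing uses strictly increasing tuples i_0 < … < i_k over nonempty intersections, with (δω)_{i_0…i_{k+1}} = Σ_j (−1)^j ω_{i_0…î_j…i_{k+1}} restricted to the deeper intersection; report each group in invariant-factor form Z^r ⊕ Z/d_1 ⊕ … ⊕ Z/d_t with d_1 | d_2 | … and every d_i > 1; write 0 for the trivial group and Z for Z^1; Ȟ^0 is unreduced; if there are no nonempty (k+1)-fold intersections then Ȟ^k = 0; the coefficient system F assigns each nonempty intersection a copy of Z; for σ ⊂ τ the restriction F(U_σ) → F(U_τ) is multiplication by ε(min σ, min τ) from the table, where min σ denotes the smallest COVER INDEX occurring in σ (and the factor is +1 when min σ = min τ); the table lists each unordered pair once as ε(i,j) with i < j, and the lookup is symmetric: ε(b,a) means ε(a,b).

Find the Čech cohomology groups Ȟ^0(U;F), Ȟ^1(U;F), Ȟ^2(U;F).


cover nerve:
  U12={p1} U14={p5} U15={p2,p7} U16={p4} U23={p8,p9} U34={p3} U56={p6}
C dims 6,7; δ0: rk 5, SNF 1^5
Ȟ^0: (6−5)−0=1 ⇒ Z
Ȟ^1: (7−0)−5=2 ⇒ Z^2
Ȟ^2: (0−0)−0=0 ⇒ 0

Ȟ^0 ≅ Z, Ȟ^1 ≅ Z^2, Ȟ^2 ≅ 0


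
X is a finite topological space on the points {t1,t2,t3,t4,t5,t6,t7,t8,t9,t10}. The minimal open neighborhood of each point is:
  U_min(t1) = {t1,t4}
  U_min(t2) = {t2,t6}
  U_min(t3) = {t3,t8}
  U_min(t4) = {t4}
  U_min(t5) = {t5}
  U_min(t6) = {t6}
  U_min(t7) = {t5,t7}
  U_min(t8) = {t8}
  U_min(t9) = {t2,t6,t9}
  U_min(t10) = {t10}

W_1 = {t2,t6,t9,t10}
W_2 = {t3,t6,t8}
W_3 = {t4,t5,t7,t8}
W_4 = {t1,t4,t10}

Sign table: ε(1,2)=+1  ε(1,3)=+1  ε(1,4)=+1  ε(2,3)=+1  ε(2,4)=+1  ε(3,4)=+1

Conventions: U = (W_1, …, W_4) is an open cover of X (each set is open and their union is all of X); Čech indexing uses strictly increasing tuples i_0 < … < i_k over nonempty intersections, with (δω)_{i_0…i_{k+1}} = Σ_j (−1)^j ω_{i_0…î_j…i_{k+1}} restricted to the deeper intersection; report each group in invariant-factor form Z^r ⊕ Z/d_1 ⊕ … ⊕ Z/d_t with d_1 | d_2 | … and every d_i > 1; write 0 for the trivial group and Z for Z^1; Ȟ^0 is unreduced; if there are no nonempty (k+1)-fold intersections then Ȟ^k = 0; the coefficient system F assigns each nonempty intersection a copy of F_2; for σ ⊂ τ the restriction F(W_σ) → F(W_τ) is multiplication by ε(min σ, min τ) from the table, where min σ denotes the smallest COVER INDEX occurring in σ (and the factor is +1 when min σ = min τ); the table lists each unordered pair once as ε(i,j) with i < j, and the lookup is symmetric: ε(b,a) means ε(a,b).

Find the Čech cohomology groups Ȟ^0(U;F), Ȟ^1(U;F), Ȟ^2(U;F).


Ȟ^0(U;F) ≅ Z/2, Ȟ^1(U;F) ≅ Z/2 and Ȟ^2(U;F) ≅ 0

nerve simplices:
  W12={t6} W14={t10} W23={t8} W34={t4}
C dims 4,4; δ0: rk_F2 3
degree 0: 4−3−0 = 1 → Ȟ^0 ≅ Z/2
degree 1: 4−0−3 = 1 → Ȟ^1 ≅ Z/2
degree 2: 0−0−0 = 0 → Ȟ^2 ≅ 0


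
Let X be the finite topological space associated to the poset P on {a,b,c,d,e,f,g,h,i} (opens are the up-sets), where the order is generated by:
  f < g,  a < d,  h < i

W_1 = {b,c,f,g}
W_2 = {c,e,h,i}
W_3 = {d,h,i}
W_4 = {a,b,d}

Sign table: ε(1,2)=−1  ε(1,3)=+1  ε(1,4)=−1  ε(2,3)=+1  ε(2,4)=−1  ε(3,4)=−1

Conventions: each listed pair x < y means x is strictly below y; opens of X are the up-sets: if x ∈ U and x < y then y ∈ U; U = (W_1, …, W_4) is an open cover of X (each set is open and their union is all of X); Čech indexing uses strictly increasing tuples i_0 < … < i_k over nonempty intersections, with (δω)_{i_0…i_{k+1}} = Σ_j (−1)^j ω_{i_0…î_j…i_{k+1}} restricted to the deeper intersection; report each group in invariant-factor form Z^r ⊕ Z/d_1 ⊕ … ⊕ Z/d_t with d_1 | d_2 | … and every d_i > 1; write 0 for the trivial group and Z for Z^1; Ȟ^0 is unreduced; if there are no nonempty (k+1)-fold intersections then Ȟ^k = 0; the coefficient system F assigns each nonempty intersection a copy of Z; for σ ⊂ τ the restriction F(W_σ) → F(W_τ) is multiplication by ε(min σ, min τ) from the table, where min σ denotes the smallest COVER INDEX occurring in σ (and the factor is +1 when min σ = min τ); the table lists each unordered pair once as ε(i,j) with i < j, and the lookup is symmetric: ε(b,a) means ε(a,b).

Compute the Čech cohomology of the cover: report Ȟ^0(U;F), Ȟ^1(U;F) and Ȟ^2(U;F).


Ȟ^0 = 0,  Ȟ^1 = Z/2,  Ȟ^2 = 0

cover nerve:
  W12={c} W14={b} W23={h,i} W34={d}
C dims 4,4; δ0: rk 4, SNF 1^3·2
Ȟ^0: (4−4)−0=0 ⇒ 0
Ȟ^1: (4−0)−4=0 plus torsion [2] ⇒ Z/2
Ȟ^2: (0−0)−0=0 ⇒ 0


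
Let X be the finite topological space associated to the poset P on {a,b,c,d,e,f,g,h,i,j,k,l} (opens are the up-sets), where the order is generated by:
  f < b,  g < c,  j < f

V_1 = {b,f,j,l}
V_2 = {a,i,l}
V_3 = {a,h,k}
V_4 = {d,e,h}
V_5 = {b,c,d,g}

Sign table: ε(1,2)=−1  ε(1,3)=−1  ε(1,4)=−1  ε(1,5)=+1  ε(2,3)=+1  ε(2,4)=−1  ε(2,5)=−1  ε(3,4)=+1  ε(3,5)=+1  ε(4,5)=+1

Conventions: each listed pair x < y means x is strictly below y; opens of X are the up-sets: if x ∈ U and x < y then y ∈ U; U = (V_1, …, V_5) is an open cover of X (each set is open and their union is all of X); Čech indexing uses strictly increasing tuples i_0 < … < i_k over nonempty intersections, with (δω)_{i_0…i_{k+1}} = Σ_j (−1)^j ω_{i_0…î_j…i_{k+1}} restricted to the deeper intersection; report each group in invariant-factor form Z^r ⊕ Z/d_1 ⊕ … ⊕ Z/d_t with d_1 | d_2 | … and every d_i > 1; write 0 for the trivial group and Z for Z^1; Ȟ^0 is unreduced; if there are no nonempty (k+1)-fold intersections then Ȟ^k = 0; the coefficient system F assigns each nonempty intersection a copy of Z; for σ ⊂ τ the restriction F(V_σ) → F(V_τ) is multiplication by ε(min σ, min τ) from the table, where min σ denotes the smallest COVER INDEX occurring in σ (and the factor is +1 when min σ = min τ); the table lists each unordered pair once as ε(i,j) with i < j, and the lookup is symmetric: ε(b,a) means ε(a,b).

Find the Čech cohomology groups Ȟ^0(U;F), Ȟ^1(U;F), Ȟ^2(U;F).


Ȟ^0 ≅ 0, Ȟ^1 ≅ Z/2 and Ȟ^2 ≅ 0

nerve of the cover:
  V12={l} V15={b} V23={a} V34={h} V45={d}
C dims 5,5; δ0: rk 5, SNF 1^4·2
Ȟ^0 = (5 − 5) − 0 = 0, so Ȟ^0 ≅ 0
Ȟ^1 = (5 − 0) − 5 = 0 plus torsion [2], so Ȟ^1 ≅ Z/2
Ȟ^2 = (0 − 0) − 0 = 0, so Ȟ^2 ≅ 0


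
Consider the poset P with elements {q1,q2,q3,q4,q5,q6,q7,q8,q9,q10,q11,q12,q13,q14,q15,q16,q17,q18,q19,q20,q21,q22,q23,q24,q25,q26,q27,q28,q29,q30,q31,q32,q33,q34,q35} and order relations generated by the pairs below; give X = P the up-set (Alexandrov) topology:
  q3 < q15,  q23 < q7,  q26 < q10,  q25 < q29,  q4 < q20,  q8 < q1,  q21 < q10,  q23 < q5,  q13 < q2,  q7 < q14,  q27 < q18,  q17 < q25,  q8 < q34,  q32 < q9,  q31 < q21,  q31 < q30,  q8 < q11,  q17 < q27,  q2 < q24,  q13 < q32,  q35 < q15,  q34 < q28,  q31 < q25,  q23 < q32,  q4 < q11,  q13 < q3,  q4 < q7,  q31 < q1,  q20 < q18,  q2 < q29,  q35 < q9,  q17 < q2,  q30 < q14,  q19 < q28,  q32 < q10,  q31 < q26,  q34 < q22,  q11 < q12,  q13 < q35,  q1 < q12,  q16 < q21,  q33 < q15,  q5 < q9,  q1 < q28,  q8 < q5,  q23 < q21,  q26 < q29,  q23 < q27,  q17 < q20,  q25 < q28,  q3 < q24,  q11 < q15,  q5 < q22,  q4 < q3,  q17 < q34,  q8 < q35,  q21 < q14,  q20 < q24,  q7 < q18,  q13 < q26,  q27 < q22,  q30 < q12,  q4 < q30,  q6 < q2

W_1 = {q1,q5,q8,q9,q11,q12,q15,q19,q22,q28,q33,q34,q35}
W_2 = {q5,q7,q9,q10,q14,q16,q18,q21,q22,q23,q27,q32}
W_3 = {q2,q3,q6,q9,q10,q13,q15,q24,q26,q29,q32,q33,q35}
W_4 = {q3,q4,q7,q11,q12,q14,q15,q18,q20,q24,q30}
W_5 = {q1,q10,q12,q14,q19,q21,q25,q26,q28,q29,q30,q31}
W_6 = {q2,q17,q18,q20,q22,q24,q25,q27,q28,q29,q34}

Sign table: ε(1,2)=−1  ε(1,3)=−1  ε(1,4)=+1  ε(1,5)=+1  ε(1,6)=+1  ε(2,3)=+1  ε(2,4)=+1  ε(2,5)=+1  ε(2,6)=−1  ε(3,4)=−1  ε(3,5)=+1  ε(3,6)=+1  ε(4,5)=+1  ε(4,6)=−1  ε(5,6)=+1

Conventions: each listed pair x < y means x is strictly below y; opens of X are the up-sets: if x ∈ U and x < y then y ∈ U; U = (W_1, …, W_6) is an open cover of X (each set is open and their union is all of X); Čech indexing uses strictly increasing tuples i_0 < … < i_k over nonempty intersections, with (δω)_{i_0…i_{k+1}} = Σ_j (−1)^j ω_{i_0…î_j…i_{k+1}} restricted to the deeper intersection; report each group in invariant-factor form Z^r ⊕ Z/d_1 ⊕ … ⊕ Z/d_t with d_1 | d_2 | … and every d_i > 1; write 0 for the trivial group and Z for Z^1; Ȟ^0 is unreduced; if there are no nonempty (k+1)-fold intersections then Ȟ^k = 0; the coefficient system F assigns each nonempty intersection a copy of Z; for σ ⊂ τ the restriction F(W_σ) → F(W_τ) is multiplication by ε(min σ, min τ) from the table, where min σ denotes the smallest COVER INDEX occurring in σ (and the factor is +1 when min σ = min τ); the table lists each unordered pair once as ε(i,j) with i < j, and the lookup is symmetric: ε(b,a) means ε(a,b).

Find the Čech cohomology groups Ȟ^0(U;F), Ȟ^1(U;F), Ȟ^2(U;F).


nonempty intersections:
  W12={q5,q9,q22} W13={q9,q15,q33,q35} W14={q11,q12,q15} W15={q1,q12,q19,q28} W16={q22,q28,q34} W23={q9,q10,q32} W24={q7,q14,q18} W25={q10,q14,q21} W26={q18,q22,q27} W34={q3,q15,q24} W35={q10,q26,q29} W36={q2,q24,q29} W45={q12,q14,q30} W46={q18,q20,q24} W56={q25,q28,q29}
  W123={q9} W126={q22} W134={q15} W145={q12} W156={q28} W235={q10} W245={q14} W246={q18} W346={q24} W356={q29}
C dims 6,15,10; δ0: rk 6, SNF 1^5·2; δ1: rk 9, SNF 1^9
Ȟ^0: (6−6)−0=0 ⇒ 0
Ȟ^1: (15−9)−6=0 plus torsion [2] ⇒ Z/2
Ȟ^2: (10−0)−9=1 ⇒ Z

Ȟ^0 = 0; Ȟ^1 = Z/2; Ȟ^2 = Z
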